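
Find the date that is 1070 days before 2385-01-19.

2382-02-14

Count 1070 days before January 19, 2385:
February 14, 2382 → February 14, 2383: 365 days.
February 14, 2383 → February 14, 2384: 365 days.
February 2384: 29 − 14 = 15 days remain (2384 is a leap year, so February has 29 days).
Then 10 full months totalling 306 days.
January 1–19, 2385: 19 days.
Residual: 340 days.
Total: 1070 days.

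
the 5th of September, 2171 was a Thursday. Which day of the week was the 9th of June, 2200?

Monday

From September 5, 2171 to September 5, 2199: 28 years, of which 7 contain a Feb 29 — 21×365 + 7×366 = 10227 days.
September 2199: 30 − 5 = 25 days remain.
Then October (31), November (30), December (31), January (31), February 2200 (28), March (31), April (30), May (31): 31 + 30 + 31 + 31 + 28 + 31 + 30 + 31 = 243 days.
June 1–9, 2200: 9 days.
Residual: 277 days.
Total: 10504 days.
10504 mod 7 = 4, so 4 days after Thursday is Monday.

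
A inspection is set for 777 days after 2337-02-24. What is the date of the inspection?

2339-04-12

Count 777 days after February 24, 2337:
February 24, 2337 → February 24, 2338: 365 days.
February 24, 2338 → February 24, 2339: 365 days.
February 2339: 28 − 24 = 4 days remain (2339 is not a leap year, so February has 28 days).
Then March (31): 31 days.
April 1–12, 2339: 12 days.
Residual: 47 days.
Total: 777 days.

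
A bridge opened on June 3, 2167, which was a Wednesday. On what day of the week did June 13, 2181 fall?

Wednesday

Day-of-year of June 3, 2167: 154.
Day-of-year of June 13, 2181: 164.
2167 has 365 days, so 365 − 154 = 211 days remain in 2167.
Full years 2168–2180: 9 common + 4 leap = 9×365 + 4×366 = 4749 days.
Total: 211 + 4749 + 164 = 5124 days.
5124 is a multiple of 7, so June 13, 2181 falls on the same weekday: Wednesday.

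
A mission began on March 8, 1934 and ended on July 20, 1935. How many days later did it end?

499

March 8, 1934 → March 8, 1935: 365 days.
March 1935: 31 − 8 = 23 days remain.
Then April (30), May (31), June (30): 30 + 31 + 30 = 91 days.
July 1–20, 1935: 20 days.
Residual: 134 days.
Total: 499 days.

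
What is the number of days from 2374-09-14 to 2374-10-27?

43

September 2374: 30 − 14 = 16 days remain.
October 1–27, 2374: 27 days.
Total: 16 + 27 = 43 days.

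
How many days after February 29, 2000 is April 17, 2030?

February 2000: 29 − 29 = 0 days remain (2000 is a leap year (divisible by 400), so February has 29 days).
Then 361 full months totalling 10988 days.
April 1–17, 2030: 17 days.
Residual: 11005 days.
Total: 11005 days.

11005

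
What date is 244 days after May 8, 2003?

January 7, 2004

Count 244 days after May 8, 2003:
Day-of-year of May 8, 2003: 128.
Day-of-year of January 7, 2004: 7.
2003 has 365 days, so 365 − 128 = 237 days remain in 2003.
Total: 237 + 7 = 244 days.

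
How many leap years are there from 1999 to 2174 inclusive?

43

Years divisible by 4: 2000, 2004, …, 2172 — 44 in all.
Of these, 2100 is divisible by 100 but not 400, so not leap.
2000 is divisible by 400, so still leap.
Leap years: 44 − 1 = 43.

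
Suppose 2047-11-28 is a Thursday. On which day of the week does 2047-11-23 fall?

Count forward from the earlier date (November 23, 2047) to the later (November 28, 2047):
Within November 2047: 28 − 23 = 5 days.
5 mod 7 = 5, so 5 days before Thursday is Saturday.

Saturday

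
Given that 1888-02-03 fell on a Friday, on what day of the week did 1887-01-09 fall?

Sunday

Count forward from the earlier date (January 9, 1887) to the later (February 3, 1888):
January 9, 1887 → January 9, 1888: 365 days.
January 1888: 31 − 9 = 22 days remain.
February 1–3, 1888: 3 days (1888 is a leap year).
Residual: 25 days.
Total: 390 days.
390 mod 7 = 5, so 5 days before Friday is Sunday.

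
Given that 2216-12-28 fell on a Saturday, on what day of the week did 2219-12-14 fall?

Tuesday

December 28, 2216 → December 28, 2217: 365 days.
December 28, 2217 → December 28, 2218: 365 days.
December 2218: 31 − 28 = 3 days remain.
Then 11 full months totalling 334 days.
December 1–14, 2219: 14 days.
Residual: 351 days.
Total: 1081 days.
1081 mod 7 = 3, so 3 days after Saturday is Tuesday.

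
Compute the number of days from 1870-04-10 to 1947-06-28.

28202

Day-of-year of April 10, 1870: 100.
Day-of-year of June 28, 1947: 179.
1870 has 365 days, so 365 − 100 = 265 days remain in 1870.
Full years 1871–1946: 58 common + 18 leap = 58×365 + 18×366 = 27758 days.
Total: 265 + 27758 + 179 = 28202 days.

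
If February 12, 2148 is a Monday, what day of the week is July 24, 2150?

February 12, 2148 → February 12, 2149: 366 days (2148 is a leap year).
February 12, 2149 → February 12, 2150: 365 days.
February 2150: 28 − 12 = 16 days remain (2150 is not a leap year, so February has 28 days).
Then March (31), April (30), May (31), June (30): 31 + 30 + 31 + 30 = 122 days.
July 1–24, 2150: 24 days.
Residual: 162 days.
Total: 893 days.
893 mod 7 = 4, so 4 days after Monday is Friday.

Friday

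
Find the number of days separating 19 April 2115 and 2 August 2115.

April 2115: 30 − 19 = 11 days remain.
Then May (31), June (30), July (31): 31 + 30 + 31 = 92 days.
August 1–2, 2115: 2 days.
Total: 11 + 92 + 2 = 105 days.

105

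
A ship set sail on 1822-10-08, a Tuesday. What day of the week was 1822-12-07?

Saturday

October 1822: 31 − 8 = 23 days remain.
Then November (30): 30 days.
December 1–7, 1822: 7 days.
Total: 23 + 30 + 7 = 60 days.
60 mod 7 = 4, so 4 days after Tuesday is Saturday.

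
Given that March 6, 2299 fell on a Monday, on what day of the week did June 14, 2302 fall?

Saturday

Day-of-year of March 6, 2299: 65.
Day-of-year of June 14, 2302: 165.
2299 has 365 days, so 365 − 65 = 300 days remain in 2299.
Full years: 2300: 365; 2301: 365. Sum = 730.
Total: 300 + 730 + 165 = 1195 days.
1195 mod 7 = 5, so 5 days after Monday is Saturday.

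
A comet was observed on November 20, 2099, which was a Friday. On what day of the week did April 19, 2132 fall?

Saturday

Day-of-year of November 20, 2099: 324.
Day-of-year of April 19, 2132: 110.
2099 has 365 days, so 365 − 324 = 41 days remain in 2099.
Full years 2100–2131: 25 common + 7 leap = 25×365 + 7×366 = 11687 days.
Total: 41 + 11687 + 110 = 11838 days.
11838 mod 7 = 1, so 1 day after Friday is Saturday.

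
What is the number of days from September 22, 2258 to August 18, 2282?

Day-of-year of September 22, 2258: 265.
Day-of-year of August 18, 2282: 230.
2258 has 365 days, so 365 − 265 = 100 days remain in 2258.
Full years 2259–2281: 17 common + 6 leap = 17×365 + 6×366 = 8401 days.
Total: 100 + 8401 + 230 = 8731 days.

8731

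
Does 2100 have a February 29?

2100 is not a leap year (divisible by 100 but not 400).

No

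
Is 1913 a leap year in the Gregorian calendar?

No

1913 is not a leap year.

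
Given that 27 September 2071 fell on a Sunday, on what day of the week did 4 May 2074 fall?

Friday

Day-of-year of September 27, 2071: 270.
Day-of-year of May 4, 2074: 124.
2071 has 365 days, so 365 − 270 = 95 days remain in 2071.
Full years: 2072: 366; 2073: 365. Sum = 731.
Total: 95 + 731 + 124 = 950 days.
950 mod 7 = 5, so 5 days after Sunday is Friday.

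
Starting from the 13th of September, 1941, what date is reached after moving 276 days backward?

the 11th of December, 1940

Count 276 days before September 13, 1941:
December 1940: 31 − 11 = 20 days remain.
Then January (31), February 1941 (28), March (31), April (30), May (31), June (30), July (31), August (31): 31 + 28 + 31 + 30 + 31 + 30 + 31 + 31 = 243 days.
September 1–13, 1941: 13 days.
Total: 20 + 243 + 13 = 276 days.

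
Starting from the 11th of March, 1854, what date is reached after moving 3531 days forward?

the 10th of November, 1863

Count 3531 days after March 11, 1854:
Day-of-year of March 11, 1854: 70.
Day-of-year of November 10, 1863: 314.
1854 has 365 days, so 365 − 70 = 295 days remain in 1854.
Full years 1855–1862: 6 common + 2 leap = 6×365 + 2×366 = 2922 days.
Total: 295 + 2922 + 314 = 3531 days.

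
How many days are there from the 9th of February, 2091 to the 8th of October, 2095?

1702

Day-of-year of February 9, 2091: 40.
Day-of-year of October 8, 2095: 281.
2091 has 365 days, so 365 − 40 = 325 days remain in 2091.
Full years: 2092: 366; 2093: 365; 2094: 365. Sum = 1096.
Total: 325 + 1096 + 281 = 1702 days.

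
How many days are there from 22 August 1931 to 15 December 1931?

115

August 1931: 31 − 22 = 9 days remain.
Then September (30), October (31), November (30): 30 + 31 + 30 = 91 days.
December 1–15, 1931: 15 days.
Total: 9 + 91 + 15 = 115 days.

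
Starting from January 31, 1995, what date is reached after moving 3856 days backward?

July 11, 1984

Count 3856 days before January 31, 1995:
Day-of-year of July 11, 1984: 193.
Day-of-year of January 31, 1995: 31.
1984 has 366 days, so 366 − 193 = 173 days remain in 1984.
Full years 1985–1994: 8 common + 2 leap = 8×365 + 2×366 = 3652 days.
Total: 173 + 3652 + 31 = 3856 days.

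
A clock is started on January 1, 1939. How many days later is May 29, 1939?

148

January 1939: 31 − 1 = 30 days remain.
Then February 1939 (28), March (31), April (30): 28 + 31 + 30 = 89 days.
May 1–29, 1939: 29 days.
Total: 30 + 89 + 29 = 148 days.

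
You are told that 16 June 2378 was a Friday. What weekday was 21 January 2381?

June 16, 2378 → June 16, 2379: 365 days.
June 16, 2379 → June 16, 2380: 366 days (2380 is a leap year).
June 2380: 30 − 16 = 14 days remain.
Then July (31), August (31), September (30), October (31), November (30), December (31): 31 + 31 + 30 + 31 + 30 + 31 = 184 days.
January 1–21, 2381: 21 days.
Residual: 219 days.
Total: 950 days.
950 mod 7 = 5, so 5 days after Friday is Wednesday.

Wednesday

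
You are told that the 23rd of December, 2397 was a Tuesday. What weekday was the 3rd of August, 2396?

Saturday

Count forward from the earlier date (August 3, 2396) to the later (December 23, 2397):
August 2396: 31 − 3 = 28 days remain.
Then 15 full months totalling 456 days.
December 1–23, 2397: 23 days.
Total: 28 + 456 + 23 = 507 days.
507 mod 7 = 3, so 3 days before Tuesday is Saturday.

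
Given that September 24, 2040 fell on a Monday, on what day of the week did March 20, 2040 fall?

Count forward from the earlier date (March 20, 2040) to the later (September 24, 2040):
March 2040: 31 − 20 = 11 days remain.
Then April (30), May (31), June (30), July (31), August (31): 30 + 31 + 30 + 31 + 31 = 153 days.
September 1–24, 2040: 24 days.
Total: 11 + 153 + 24 = 188 days.
188 mod 7 = 6, so 6 days before Monday is Tuesday.

Tuesday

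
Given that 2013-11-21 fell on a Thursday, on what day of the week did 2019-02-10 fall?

Sunday

November 21, 2013 → November 21, 2014: 365 days.
November 21, 2014 → November 21, 2015: 365 days.
November 21, 2015 → November 21, 2016: 366 days (2016 is a leap year).
November 21, 2016 → November 21, 2017: 365 days.
November 21, 2017 → November 21, 2018: 365 days.
November 2018: 30 − 21 = 9 days remain.
Then December (31), January (31): 31 + 31 = 62 days.
February 1–10, 2019: 10 days (2019 is not a leap year).
Residual: 81 days.
Total: 1907 days.
1907 mod 7 = 3, so 3 days after Thursday is Sunday.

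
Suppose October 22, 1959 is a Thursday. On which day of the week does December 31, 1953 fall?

Count forward from the earlier date (December 31, 1953) to the later (October 22, 1959):
Day-of-year of December 31, 1953: 365.
Day-of-year of October 22, 1959: 295.
1953 has 365 days, so 365 − 365 = 0 days remain in 1953.
Full years: 1954: 365; 1955: 365; 1956: 366; 1957: 365; 1958: 365. Sum = 1826.
Total: 0 + 1826 + 295 = 2121 days.
2121 is a multiple of 7, so December 31, 1953 falls on the same weekday: Thursday.

Thursday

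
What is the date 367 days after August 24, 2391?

August 25, 2392

Count 367 days after August 24, 2391:
August 24, 2391 → August 24, 2392: 366 days (2392 is a leap year).
Within August 2392: 25 − 24 = 1 day.
Total: 367 days.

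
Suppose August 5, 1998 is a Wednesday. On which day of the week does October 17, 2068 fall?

Wednesday

Day-of-year of August 5, 1998: 217.
Day-of-year of October 17, 2068: 291.
1998 has 365 days, so 365 − 217 = 148 days remain in 1998.
Full years 1999–2067: 52 common + 17 leap = 52×365 + 17×366 = 25202 days.
Total: 148 + 25202 + 291 = 25641 days.
25641 is a multiple of 7, so October 17, 2068 falls on the same weekday: Wednesday.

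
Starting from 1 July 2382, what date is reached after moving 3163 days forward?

27 February 2391

Count 3163 days after July 1, 2382:
From July 1, 2382 to July 1, 2390: 8 years, of which 2 contain a Feb 29 — 6×365 + 2×366 = 2922 days.
July 2390: 31 − 1 = 30 days remain.
Then August (31), September (30), October (31), November (30), December (31), January (31): 31 + 30 + 31 + 30 + 31 + 31 = 184 days.
February 1–27, 2391: 27 days (2391 is not a leap year).
Residual: 241 days.
Total: 3163 days.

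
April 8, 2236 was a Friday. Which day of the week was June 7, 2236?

April 2236: 30 − 8 = 22 days remain.
Then May (31): 31 days.
June 1–7, 2236: 7 days.
Total: 22 + 31 + 7 = 60 days.
60 mod 7 = 4, so 4 days after Friday is Tuesday.

Tuesday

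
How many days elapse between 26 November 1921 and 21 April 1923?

November 1921: 30 − 26 = 4 days remain.
Then 16 full months totalling 486 days.
April 1–21, 1923: 21 days.
Total: 4 + 486 + 21 = 511 days.

511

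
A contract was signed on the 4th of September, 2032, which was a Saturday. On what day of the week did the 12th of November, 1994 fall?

Count forward from the earlier date (November 12, 1994) to the later (September 4, 2032):
From November 12, 1994 to November 12, 2031: 37 years, of which 9 contain a Feb 29 — 28×365 + 9×366 = 13514 days.
(2000 is a leap year (divisible by 400).)
November 2031: 30 − 12 = 18 days remain.
Then 9 full months totalling 275 days.
September 1–4, 2032: 4 days.
Residual: 297 days.
Total: 13811 days.
13811 is a multiple of 7, so the 12th of November, 1994 falls on the same weekday: Saturday.

Saturday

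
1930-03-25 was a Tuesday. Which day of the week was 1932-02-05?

Friday

March 1930: 31 − 25 = 6 days remain.
Then 22 full months totalling 671 days.
February 1–5, 1932: 5 days (1932 is a leap year).
Total: 6 + 671 + 5 = 682 days.
682 mod 7 = 3, so 3 days after Tuesday is Friday.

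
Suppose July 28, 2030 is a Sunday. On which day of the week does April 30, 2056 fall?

Sunday

From July 28, 2030 to July 28, 2055: 25 years, of which 6 contain a Feb 29 — 19×365 + 6×366 = 9131 days.
July 2055: 31 − 28 = 3 days remain.
Then August (31), September (30), October (31), November (30), December (31), January (31), February 2056 (29), March (31): 31 + 30 + 31 + 30 + 31 + 31 + 29 + 31 = 244 days.
April 1–30, 2056: 30 days.
Residual: 277 days.
Total: 9408 days.
9408 is a multiple of 7, so April 30, 2056 falls on the same weekday: Sunday.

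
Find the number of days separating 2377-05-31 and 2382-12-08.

Day-of-year of May 31, 2377: 151.
Day-of-year of December 8, 2382: 342.
2377 has 365 days, so 365 − 151 = 214 days remain in 2377.
Full years: 2378: 365; 2379: 365; 2380: 366; 2381: 365. Sum = 1461.
Total: 214 + 1461 + 342 = 2017 days.

2017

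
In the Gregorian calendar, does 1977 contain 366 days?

1977 is not a leap year.

No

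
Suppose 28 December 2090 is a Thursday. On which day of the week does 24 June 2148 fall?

Day-of-year of December 28, 2090: 362.
Day-of-year of June 24, 2148: 176.
2090 has 365 days, so 365 − 362 = 3 days remain in 2090.
Full years 2091–2147: 44 common + 13 leap = 44×365 + 13×366 = 20818 days.
Total: 3 + 20818 + 176 = 20997 days.
20997 mod 7 = 4, so 4 days after Thursday is Monday.

Monday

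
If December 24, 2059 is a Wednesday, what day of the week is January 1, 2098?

Wednesday

From December 24, 2059 to December 24, 2097: 38 years, of which 10 contain a Feb 29 — 28×365 + 10×366 = 13880 days.
December 2097: 31 − 24 = 7 days remain.
January 1, 2098: 1 day.
Residual: 8 days.
Total: 13888 days.
13888 is a multiple of 7, so January 1, 2098 falls on the same weekday: Wednesday.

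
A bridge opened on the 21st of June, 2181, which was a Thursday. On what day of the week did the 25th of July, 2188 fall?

Day-of-year of June 21, 2181: 172.
Day-of-year of July 25, 2188: 207.
2181 has 365 days, so 365 − 172 = 193 days remain in 2181.
Full years: 2182: 365; 2183: 365; 2184: 366; 2185: 365; 2186: 365; 2187: 365. Sum = 2191.
Total: 193 + 2191 + 207 = 2591 days.
2591 mod 7 = 1, so 1 day after Thursday is Friday.

Friday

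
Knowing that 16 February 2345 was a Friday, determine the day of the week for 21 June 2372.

From February 16, 2345 to February 16, 2372: 27 years, of which 6 contain a Feb 29 — 21×365 + 6×366 = 9861 days.
February 2372: 29 − 16 = 13 days remain (2372 is a leap year, so February has 29 days).
Then March (31), April (30), May (31): 31 + 30 + 31 = 92 days.
June 1–21, 2372: 21 days.
Residual: 126 days.
Total: 9987 days.
9987 mod 7 = 5, so 5 days after Friday is Wednesday.

Wednesday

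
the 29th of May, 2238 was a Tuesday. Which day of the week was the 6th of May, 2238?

Sunday

Count forward from the earlier date (May 6, 2238) to the later (May 29, 2238):
Within May 2238: 29 − 6 = 23 days.
23 mod 7 = 2, so 2 days before Tuesday is Sunday.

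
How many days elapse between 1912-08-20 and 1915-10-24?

Day-of-year of August 20, 1912: 233.
Day-of-year of October 24, 1915: 297.
1912 has 366 days, so 366 − 233 = 133 days remain in 1912.
Full years: 1913: 365; 1914: 365. Sum = 730.
Total: 133 + 730 + 297 = 1160 days.

1160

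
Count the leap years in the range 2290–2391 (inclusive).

Years divisible by 4: 2292, 2296, …, 2388 — 25 in all.
Of these, 2300 is divisible by 100 but not 400, so not leap.
Leap years: 25 − 1 = 24.

24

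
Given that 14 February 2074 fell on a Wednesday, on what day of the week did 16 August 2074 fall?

February 2074: 28 − 14 = 14 days remain (2074 is not a leap year, so February has 28 days).
Then March (31), April (30), May (31), June (30), July (31): 31 + 30 + 31 + 30 + 31 = 153 days.
August 1–16, 2074: 16 days.
Total: 14 + 153 + 16 = 183 days.
183 mod 7 = 1, so 1 day after Wednesday is Thursday.

Thursday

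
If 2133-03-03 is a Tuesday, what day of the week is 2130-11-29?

Wednesday

Count forward from the earlier date (November 29, 2130) to the later (March 3, 2133):
Day-of-year of November 29, 2130: 333.
Day-of-year of March 3, 2133: 62.
2130 has 365 days, so 365 − 333 = 32 days remain in 2130.
Full years: 2131: 365; 2132: 366. Sum = 731.
Total: 32 + 731 + 62 = 825 days.
825 mod 7 = 6, so 6 days before Tuesday is Wednesday.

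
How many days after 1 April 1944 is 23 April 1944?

22

Within April 1944: 23 − 1 = 22 days.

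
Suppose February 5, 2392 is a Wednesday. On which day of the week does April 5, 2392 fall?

February 2392: 29 − 5 = 24 days remain (2392 is a leap year, so February has 29 days).
Then March (31): 31 days.
April 1–5, 2392: 5 days.
Total: 24 + 31 + 5 = 60 days.
60 mod 7 = 4, so 4 days after Wednesday is Sunday.

Sunday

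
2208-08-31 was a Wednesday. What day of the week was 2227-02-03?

Saturday

Day-of-year of August 31, 2208: 244.
Day-of-year of February 3, 2227: 34.
2208 has 366 days, so 366 − 244 = 122 days remain in 2208.
Full years 2209–2226: 14 common + 4 leap = 14×365 + 4×366 = 6574 days.
Total: 122 + 6574 + 34 = 6730 days.
6730 mod 7 = 3, so 3 days after Wednesday is Saturday.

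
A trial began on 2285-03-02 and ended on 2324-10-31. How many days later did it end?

14487

Day-of-year of March 2, 2285: 61.
Day-of-year of October 31, 2324: 305.
2285 has 365 days, so 365 − 61 = 304 days remain in 2285.
Full years 2286–2323: 30 common + 8 leap = 30×365 + 8×366 = 13878 days.
Total: 304 + 13878 + 305 = 14487 days.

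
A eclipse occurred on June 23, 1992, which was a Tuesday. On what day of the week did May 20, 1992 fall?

Count forward from the earlier date (May 20, 1992) to the later (June 23, 1992):
May 1992: 31 − 20 = 11 days remain.
June 1–23, 1992: 23 days.
Total: 11 + 23 = 34 days.
34 mod 7 = 6, so 6 days before Tuesday is Wednesday.

Wednesday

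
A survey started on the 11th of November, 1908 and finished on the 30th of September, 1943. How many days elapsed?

From November 11, 1908 to November 11, 1942: 34 years, of which 8 contain a Feb 29 — 26×365 + 8×366 = 12418 days.
November 1942: 30 − 11 = 19 days remain.
Then 9 full months totalling 274 days.
September 1–30, 1943: 30 days.
Residual: 323 days.
Total: 12741 days.

12741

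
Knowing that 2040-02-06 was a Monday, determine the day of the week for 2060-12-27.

Day-of-year of February 6, 2040: 37.
Day-of-year of December 27, 2060: 362.
2040 has 366 days, so 366 − 37 = 329 days remain in 2040.
Full years 2041–2059: 15 common + 4 leap = 15×365 + 4×366 = 6939 days.
Total: 329 + 6939 + 362 = 7630 days.
7630 is a multiple of 7, so 2060-12-27 falls on the same weekday: Monday.

Monday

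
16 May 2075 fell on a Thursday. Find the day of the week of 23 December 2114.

From May 16, 2075 to May 16, 2114: 39 years, of which 9 contain a Feb 29 — 30×365 + 9×366 = 14244 days.
(2100 is not a leap year (divisible by 100 but not 400).)
May 2114: 31 − 16 = 15 days remain.
Then June (30), July (31), August (31), September (30), October (31), November (30): 30 + 31 + 31 + 30 + 31 + 30 = 183 days.
December 1–23, 2114: 23 days.
Residual: 221 days.
Total: 14465 days.
14465 mod 7 = 3, so 3 days after Thursday is Sunday.

Sunday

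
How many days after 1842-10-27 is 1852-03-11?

Day-of-year of October 27, 1842: 300.
Day-of-year of March 11, 1852: 71.
1842 has 365 days, so 365 − 300 = 65 days remain in 1842.
Full years 1843–1851: 7 common + 2 leap = 7×365 + 2×366 = 3287 days.
Total: 65 + 3287 + 71 = 3423 days.

3423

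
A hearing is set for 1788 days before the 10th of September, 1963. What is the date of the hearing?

the 18th of October, 1958

Count 1788 days before September 10, 1963:
October 18, 1958 → October 18, 1959: 365 days.
October 18, 1959 → October 18, 1960: 366 days (1960 is a leap year).
October 18, 1960 → October 18, 1961: 365 days.
October 18, 1961 → October 18, 1962: 365 days.
October 1962: 31 − 18 = 13 days remain.
Then 10 full months totalling 304 days.
September 1–10, 1963: 10 days.
Residual: 327 days.
Total: 1788 days.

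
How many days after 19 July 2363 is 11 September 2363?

54

July 2363: 31 − 19 = 12 days remain.
Then August (31): 31 days.
September 1–11, 2363: 11 days.
Total: 12 + 31 + 11 = 54 days.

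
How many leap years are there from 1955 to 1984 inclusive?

8

Years divisible by 4 in [1955, 1984]: 1956, 1960, 1964, 1968, 1972, 1976, 1980, 1984.
No century exceptions apply. Count: 8.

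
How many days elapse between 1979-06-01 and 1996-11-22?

6384

From June 1, 1979 to June 1, 1996: 17 years, of which 5 contain a Feb 29 — 12×365 + 5×366 = 6210 days.
June 1996: 30 − 1 = 29 days remain.
Then July (31), August (31), September (30), October (31): 31 + 31 + 30 + 31 = 123 days.
November 1–22, 1996: 22 days.
Residual: 174 days.
Total: 6384 days.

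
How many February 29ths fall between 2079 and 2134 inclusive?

13

Years divisible by 4: 2080, 2084, …, 2132 — 14 in all.
Of these, 2100 is divisible by 100 but not 400, so not leap.
Leap years: 14 − 1 = 13.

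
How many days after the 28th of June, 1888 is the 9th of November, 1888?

June 1888: 30 − 28 = 2 days remain.
Then July (31), August (31), September (30), October (31): 31 + 31 + 30 + 31 = 123 days.
November 1–9, 1888: 9 days.
Total: 2 + 123 + 9 = 134 days.

134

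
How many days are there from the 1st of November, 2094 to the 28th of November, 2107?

4774

Day-of-year of November 1, 2094: 305.
Day-of-year of November 28, 2107: 332.
2094 has 365 days, so 365 − 305 = 60 days remain in 2094.
Full years 2095–2106: 10 common + 2 leap = 10×365 + 2×366 = 4382 days.
Total: 60 + 4382 + 332 = 4774 days.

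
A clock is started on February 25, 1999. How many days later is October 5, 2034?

13006

Day-of-year of February 25, 1999: 56.
Day-of-year of October 5, 2034: 278.
1999 has 365 days, so 365 − 56 = 309 days remain in 1999.
Full years 2000–2033: 25 common + 9 leap = 25×365 + 9×366 = 12419 days.
Total: 309 + 12419 + 278 = 13006 days.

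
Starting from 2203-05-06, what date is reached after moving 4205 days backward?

2191-10-30

Count 4205 days before May 6, 2203:
Day-of-year of October 30, 2191: 303.
Day-of-year of May 6, 2203: 126.
2191 has 365 days, so 365 − 303 = 62 days remain in 2191.
Full years 2192–2202: 9 common + 2 leap = 9×365 + 2×366 = 4017 days.
Total: 62 + 4017 + 126 = 4205 days.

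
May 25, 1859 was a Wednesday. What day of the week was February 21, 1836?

Count forward from the earlier date (February 21, 1836) to the later (May 25, 1859):
Day-of-year of February 21, 1836: 52.
Day-of-year of May 25, 1859: 145.
1836 has 366 days, so 366 − 52 = 314 days remain in 1836.
Full years 1837–1858: 17 common + 5 leap = 17×365 + 5×366 = 8035 days.
Total: 314 + 8035 + 145 = 8494 days.
8494 mod 7 = 3, so 3 days before Wednesday is Sunday.

Sunday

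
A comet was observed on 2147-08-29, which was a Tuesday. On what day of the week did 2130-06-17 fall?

Saturday

Count forward from the earlier date (June 17, 2130) to the later (August 29, 2147):
From June 17, 2130 to June 17, 2147: 17 years, of which 4 contain a Feb 29 — 13×365 + 4×366 = 6209 days.
June 2147: 30 − 17 = 13 days remain.
Then July (31): 31 days.
August 1–29, 2147: 29 days.
Residual: 73 days.
Total: 6282 days.
6282 mod 7 = 3, so 3 days before Tuesday is Saturday.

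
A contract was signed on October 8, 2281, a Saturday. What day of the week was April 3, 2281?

Count forward from the earlier date (April 3, 2281) to the later (October 8, 2281):
April 2281: 30 − 3 = 27 days remain.
Then May (31), June (30), July (31), August (31), September (30): 31 + 30 + 31 + 31 + 30 = 153 days.
October 1–8, 2281: 8 days.
Total: 27 + 153 + 8 = 188 days.
188 mod 7 = 6, so 6 days before Saturday is Sunday.

Sunday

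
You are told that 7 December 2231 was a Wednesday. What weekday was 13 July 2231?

Wednesday

Count forward from the earlier date (July 13, 2231) to the later (December 7, 2231):
July 2231: 31 − 13 = 18 days remain.
Then August (31), September (30), October (31), November (30): 31 + 30 + 31 + 30 = 122 days.
December 1–7, 2231: 7 days.
Total: 18 + 122 + 7 = 147 days.
147 is a multiple of 7, so 13 July 2231 falls on the same weekday: Wednesday.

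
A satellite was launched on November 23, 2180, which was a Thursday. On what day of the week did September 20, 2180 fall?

Count forward from the earlier date (September 20, 2180) to the later (November 23, 2180):
September 2180: 30 − 20 = 10 days remain.
Then October (31): 31 days.
November 1–23, 2180: 23 days.
Total: 10 + 31 + 23 = 64 days.
64 mod 7 = 1, so 1 day before Thursday is Wednesday.

Wednesday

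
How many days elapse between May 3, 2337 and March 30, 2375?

Day-of-year of May 3, 2337: 123.
Day-of-year of March 30, 2375: 89.
2337 has 365 days, so 365 − 123 = 242 days remain in 2337.
Full years 2338–2374: 28 common + 9 leap = 28×365 + 9×366 = 13514 days.
Total: 242 + 13514 + 89 = 13845 days.

13845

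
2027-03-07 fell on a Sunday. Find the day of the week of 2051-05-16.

Day-of-year of March 7, 2027: 66.
Day-of-year of May 16, 2051: 136.
2027 has 365 days, so 365 − 66 = 299 days remain in 2027.
Full years 2028–2050: 17 common + 6 leap = 17×365 + 6×366 = 8401 days.
Total: 299 + 8401 + 136 = 8836 days.
8836 mod 7 = 2, so 2 days after Sunday is Tuesday.

Tuesday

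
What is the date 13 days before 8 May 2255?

25 April 2255

Count 13 days before May 8, 2255:
April 2255: 30 − 25 = 5 days remain.
May 1–8, 2255: 8 days.
Total: 5 + 8 = 13 days.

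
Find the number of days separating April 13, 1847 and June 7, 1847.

April 1847: 30 − 13 = 17 days remain.
Then May (31): 31 days.
June 1–7, 1847: 7 days.
Total: 17 + 31 + 7 = 55 days.

55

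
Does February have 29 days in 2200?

2200 is not a leap year (divisible by 100 but not 400).

No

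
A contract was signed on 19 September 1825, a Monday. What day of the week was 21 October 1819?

Count forward from the earlier date (October 21, 1819) to the later (September 19, 1825):
Day-of-year of October 21, 1819: 294.
Day-of-year of September 19, 1825: 262.
1819 has 365 days, so 365 − 294 = 71 days remain in 1819.
Full years: 1820: 366; 1821: 365; 1822: 365; 1823: 365; 1824: 366. Sum = 1827.
Total: 71 + 1827 + 262 = 2160 days.
2160 mod 7 = 4, so 4 days before Monday is Thursday.

Thursday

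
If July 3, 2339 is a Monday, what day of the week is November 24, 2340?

July 2339: 31 − 3 = 28 days remain.
Then 15 full months totalling 458 days.
November 1–24, 2340: 24 days.
Total: 28 + 458 + 24 = 510 days.
510 mod 7 = 6, so 6 days after Monday is Sunday.

Sunday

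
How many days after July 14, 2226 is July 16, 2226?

2

Within July 2226: 16 − 14 = 2 days.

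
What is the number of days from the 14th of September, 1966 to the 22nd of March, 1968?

555

Day-of-year of September 14, 1966: 257.
Day-of-year of March 22, 1968: 82.
1966 has 365 days, so 365 − 257 = 108 days remain in 1966.
Full years: 1967: 365. Sum = 365.
Total: 108 + 365 + 82 = 555 days.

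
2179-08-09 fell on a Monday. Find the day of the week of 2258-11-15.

Monday

Day-of-year of August 9, 2179: 221.
Day-of-year of November 15, 2258: 319.
2179 has 365 days, so 365 − 221 = 144 days remain in 2179.
Full years 2180–2257: 59 common + 19 leap = 59×365 + 19×366 = 28489 days.
Total: 144 + 28489 + 319 = 28952 days.
28952 is a multiple of 7, so 2258-11-15 falls on the same weekday: Monday.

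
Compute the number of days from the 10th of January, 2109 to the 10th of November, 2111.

1034

January 10, 2109 → January 10, 2110: 365 days.
January 10, 2110 → January 10, 2111: 365 days.
January 2111: 31 − 10 = 21 days remain.
Then 9 full months totalling 273 days.
November 1–10, 2111: 10 days.
Residual: 304 days.
Total: 1034 days.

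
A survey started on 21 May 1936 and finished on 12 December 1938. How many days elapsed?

May 1936: 31 − 21 = 10 days remain.
Then 30 full months totalling 913 days.
December 1–12, 1938: 12 days.
Total: 10 + 913 + 12 = 935 days.

935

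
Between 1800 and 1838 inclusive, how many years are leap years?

9

Years divisible by 4 in [1800, 1838]: 1800, 1804, 1808, 1812, 1816, 1820, 1824, 1828, 1832, 1836.
Of these, 1800 is divisible by 100 but not 400, so not leap.
Leap years: 10 − 1 = 9.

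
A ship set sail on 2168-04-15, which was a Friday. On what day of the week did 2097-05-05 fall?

Sunday

Count forward from the earlier date (May 5, 2097) to the later (April 15, 2168):
From May 5, 2097 to May 5, 2167: 70 years, of which 16 contain a Feb 29 — 54×365 + 16×366 = 25566 days.
(2100 is not a leap year (divisible by 100 but not 400).)
May 2167: 31 − 5 = 26 days remain.
Then 10 full months totalling 305 days.
April 1–15, 2168: 15 days.
Residual: 346 days.
Total: 25912 days.
25912 mod 7 = 5, so 5 days before Friday is Sunday.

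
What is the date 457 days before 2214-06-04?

2213-03-04

Count 457 days before June 4, 2214:
March 2213: 31 − 4 = 27 days remain.
Then 14 full months totalling 426 days.
June 1–4, 2214: 4 days.
Total: 27 + 426 + 4 = 457 days.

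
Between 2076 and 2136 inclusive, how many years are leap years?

Years divisible by 4: 2076, 2080, …, 2136 — 16 in all.
Of these, 2100 is divisible by 100 but not 400, so not leap.
Leap years: 16 − 1 = 15.

15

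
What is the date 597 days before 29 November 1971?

11 April 1970

Count 597 days before November 29, 1971:
April 11, 1970 → April 11, 1971: 365 days.
April 1971: 30 − 11 = 19 days remain.
Then May (31), June (30), July (31), August (31), September (30), October (31): 31 + 30 + 31 + 31 + 30 + 31 = 184 days.
November 1–29, 1971: 29 days.
Residual: 232 days.
Total: 597 days.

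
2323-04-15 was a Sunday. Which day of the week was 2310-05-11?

Count forward from the earlier date (May 11, 2310) to the later (April 15, 2323):
Day-of-year of May 11, 2310: 131.
Day-of-year of April 15, 2323: 105.
2310 has 365 days, so 365 − 131 = 234 days remain in 2310.
Full years 2311–2322: 9 common + 3 leap = 9×365 + 3×366 = 4383 days.
Total: 234 + 4383 + 105 = 4722 days.
4722 mod 7 = 4, so 4 days before Sunday is Wednesday.

Wednesday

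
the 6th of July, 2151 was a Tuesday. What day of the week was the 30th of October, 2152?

Day-of-year of July 6, 2151: 187.
Day-of-year of October 30, 2152: 304.
2151 has 365 days, so 365 − 187 = 178 days remain in 2151.
Total: 178 + 304 = 482 days.
482 mod 7 = 6, so 6 days after Tuesday is Monday.

Monday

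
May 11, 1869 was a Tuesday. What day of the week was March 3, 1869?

Wednesday

Count forward from the earlier date (March 3, 1869) to the later (May 11, 1869):
March 1869: 31 − 3 = 28 days remain.
Then April (30): 30 days.
May 1–11, 1869: 11 days.
Total: 28 + 30 + 11 = 69 days.
69 mod 7 = 6, so 6 days before Tuesday is Wednesday.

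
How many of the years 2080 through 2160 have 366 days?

Years divisible by 4: 2080, 2084, …, 2160 — 21 in all.
Of these, 2100 is divisible by 100 but not 400, so not leap.
Leap years: 21 − 1 = 20.

20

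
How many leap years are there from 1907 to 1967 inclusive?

Years divisible by 4: 1908, 1912, …, 1964 — 15 in all.
No century exceptions apply. Count: 15.

15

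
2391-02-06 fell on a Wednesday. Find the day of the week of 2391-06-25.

Tuesday

February 2391: 28 − 6 = 22 days remain (2391 is not a leap year, so February has 28 days).
Then March (31), April (30), May (31): 31 + 30 + 31 = 92 days.
June 1–25, 2391: 25 days.
Total: 22 + 92 + 25 = 139 days.
139 mod 7 = 6, so 6 days after Wednesday is Tuesday.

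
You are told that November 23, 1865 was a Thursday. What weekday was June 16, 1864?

Count forward from the earlier date (June 16, 1864) to the later (November 23, 1865):
June 16, 1864 → June 16, 1865: 365 days.
June 1865: 30 − 16 = 14 days remain.
Then July (31), August (31), September (30), October (31): 31 + 31 + 30 + 31 = 123 days.
November 1–23, 1865: 23 days.
Residual: 160 days.
Total: 525 days.
525 is a multiple of 7, so June 16, 1864 falls on the same weekday: Thursday.

Thursday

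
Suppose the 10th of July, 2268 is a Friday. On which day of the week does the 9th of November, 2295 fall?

Saturday

From July 10, 2268 to July 10, 2295: 27 years, of which 6 contain a Feb 29 — 21×365 + 6×366 = 9861 days.
July 2295: 31 − 10 = 21 days remain.
Then August (31), September (30), October (31): 31 + 30 + 31 = 92 days.
November 1–9, 2295: 9 days.
Residual: 122 days.
Total: 9983 days.
9983 mod 7 = 1, so 1 day after Friday is Saturday.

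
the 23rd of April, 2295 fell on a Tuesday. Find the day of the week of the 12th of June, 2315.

Saturday

From April 23, 2295 to April 23, 2315: 20 years, of which 4 contain a Feb 29 — 16×365 + 4×366 = 7304 days.
(2300 is not a leap year (divisible by 100 but not 400).)
April 2315: 30 − 23 = 7 days remain.
Then May (31): 31 days.
June 1–12, 2315: 12 days.
Residual: 50 days.
Total: 7354 days.
7354 mod 7 = 4, so 4 days after Tuesday is Saturday.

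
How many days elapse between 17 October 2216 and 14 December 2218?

788

October 17, 2216 → October 17, 2217: 365 days.
October 17, 2217 → October 17, 2218: 365 days.
October 2218: 31 − 17 = 14 days remain.
Then November (30): 30 days.
December 1–14, 2218: 14 days.
Residual: 58 days.
Total: 788 days.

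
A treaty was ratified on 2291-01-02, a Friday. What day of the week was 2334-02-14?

Wednesday

Day-of-year of January 2, 2291: 2.
Day-of-year of February 14, 2334: 45.
2291 has 365 days, so 365 − 2 = 363 days remain in 2291.
Full years 2292–2333: 32 common + 10 leap = 32×365 + 10×366 = 15340 days.
Total: 363 + 15340 + 45 = 15748 days.
15748 mod 7 = 5, so 5 days after Friday is Wednesday.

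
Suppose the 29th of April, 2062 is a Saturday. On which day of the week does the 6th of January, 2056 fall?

Count forward from the earlier date (January 6, 2056) to the later (April 29, 2062):
Day-of-year of January 6, 2056: 6.
Day-of-year of April 29, 2062: 119.
2056 has 366 days, so 366 − 6 = 360 days remain in 2056.
Full years: 2057: 365; 2058: 365; 2059: 365; 2060: 366; 2061: 365. Sum = 1826.
Total: 360 + 1826 + 119 = 2305 days.
2305 mod 7 = 2, so 2 days before Saturday is Thursday.

Thursday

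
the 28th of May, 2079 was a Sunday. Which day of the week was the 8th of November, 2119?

From May 28, 2079 to May 28, 2119: 40 years, of which 9 contain a Feb 29 — 31×365 + 9×366 = 14609 days.
(2100 is not a leap year (divisible by 100 but not 400).)
May 2119: 31 − 28 = 3 days remain.
Then June (30), July (31), August (31), September (30), October (31): 30 + 31 + 31 + 30 + 31 = 153 days.
November 1–8, 2119: 8 days.
Residual: 164 days.
Total: 14773 days.
14773 mod 7 = 3, so 3 days after Sunday is Wednesday.

Wednesday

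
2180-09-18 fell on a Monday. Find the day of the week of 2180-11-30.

September 2180: 30 − 18 = 12 days remain.
Then October (31): 31 days.
November 1–30, 2180: 30 days.
Total: 12 + 31 + 30 = 73 days.
73 mod 7 = 3, so 3 days after Monday is Thursday.

Thursday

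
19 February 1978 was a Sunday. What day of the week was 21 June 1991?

From February 19, 1978 to February 19, 1991: 13 years, of which 3 contain a Feb 29 — 10×365 + 3×366 = 4748 days.
February 1991: 28 − 19 = 9 days remain (1991 is not a leap year, so February has 28 days).
Then March (31), April (30), May (31): 31 + 30 + 31 = 92 days.
June 1–21, 1991: 21 days.
Residual: 122 days.
Total: 4870 days.
4870 mod 7 = 5, so 5 days after Sunday is Friday.

Friday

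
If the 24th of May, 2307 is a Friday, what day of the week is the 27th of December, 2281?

Count forward from the earlier date (December 27, 2281) to the later (May 24, 2307):
Day-of-year of December 27, 2281: 361.
Day-of-year of May 24, 2307: 144.
2281 has 365 days, so 365 − 361 = 4 days remain in 2281.
Full years 2282–2306: 20 common + 5 leap = 20×365 + 5×366 = 9130 days.
Total: 4 + 9130 + 144 = 9278 days.
9278 mod 7 = 3, so 3 days before Friday is Tuesday.

Tuesday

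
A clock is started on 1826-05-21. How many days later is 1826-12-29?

222

May 1826: 31 − 21 = 10 days remain.
Then June (30), July (31), August (31), September (30), October (31), November (30): 30 + 31 + 31 + 30 + 31 + 30 = 183 days.
December 1–29, 1826: 29 days.
Total: 10 + 183 + 29 = 222 days.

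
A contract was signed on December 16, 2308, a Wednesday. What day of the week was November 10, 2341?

Monday

From December 16, 2308 to December 16, 2340: 32 years, of which 8 contain a Feb 29 — 24×365 + 8×366 = 11688 days.
December 2340: 31 − 16 = 15 days remain.
Then 10 full months totalling 304 days.
November 1–10, 2341: 10 days.
Residual: 329 days.
Total: 12017 days.
12017 mod 7 = 5, so 5 days after Wednesday is Monday.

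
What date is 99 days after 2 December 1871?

10 March 1872

Count 99 days after December 2, 1871:
Day-of-year of December 2, 1871: 336.
Day-of-year of March 10, 1872: 70.
1871 has 365 days, so 365 − 336 = 29 days remain in 1871.
Total: 29 + 70 = 99 days.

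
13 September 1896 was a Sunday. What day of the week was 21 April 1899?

Day-of-year of September 13, 1896: 257.
Day-of-year of April 21, 1899: 111.
1896 has 366 days, so 366 − 257 = 109 days remain in 1896.
Full years: 1897: 365; 1898: 365. Sum = 730.
Total: 109 + 730 + 111 = 950 days.
950 mod 7 = 5, so 5 days after Sunday is Friday.

Friday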